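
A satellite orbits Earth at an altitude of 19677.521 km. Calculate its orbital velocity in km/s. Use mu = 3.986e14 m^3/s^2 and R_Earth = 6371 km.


r = R_E + alt = 6371.0 + 19677.521 = 26048.5210 km = 2.6048521e+07 m
v = sqrt(mu/r) = sqrt(3.986e14 / 2.6048521e+07) = 3911.8042 m/s = 3.9118 km/s

3.9118 km/s


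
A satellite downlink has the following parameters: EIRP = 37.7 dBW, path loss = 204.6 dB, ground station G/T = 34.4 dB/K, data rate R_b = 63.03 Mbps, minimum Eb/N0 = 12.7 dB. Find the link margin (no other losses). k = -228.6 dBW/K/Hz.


C/N0 = EIRP - FSPL + G/T - k = 37.7 - 204.6 + 34.4 - (-228.6)
C/N0 = 96.1000 dB-Hz
R_b = 63.03 Mbps = 6.303e+07 bps -> 10*log10(R_b) = 77.9955 dB-Hz
Eb/N0 = C/N0 - 10*log10(R_b) = 96.1000 - 77.9955 = 18.1045 dB
Margin = Eb/N0 - Eb/N0_req = 18.1045 - 12.7 = 5.4045 dB (link closes)

5.4045 dB


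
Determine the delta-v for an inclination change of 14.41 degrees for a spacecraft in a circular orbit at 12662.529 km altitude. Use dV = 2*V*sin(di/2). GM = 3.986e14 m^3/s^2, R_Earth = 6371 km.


r = 19033.5290 km = 1.9033529e+07 m
V = sqrt(mu/r) = 4576.2421 m/s
di = 14.41 deg = 0.2515019 rad
dV = 2*V*sin(di/2) = 2*4576.2421*sin(0.125751)
dV = 1147.9028 m/s = 1.1479 km/s

1.1479 km/s


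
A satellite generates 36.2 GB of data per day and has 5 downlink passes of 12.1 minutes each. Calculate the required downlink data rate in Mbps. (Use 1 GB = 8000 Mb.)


total contact time = 5 * 12.1 * 60 = 3630.0000 s
data = 36.2 GB = 289600.0000 Mb
rate = 289600.0000 / 3630.0000 = 79.7796 Mbps

79.7796 Mbps


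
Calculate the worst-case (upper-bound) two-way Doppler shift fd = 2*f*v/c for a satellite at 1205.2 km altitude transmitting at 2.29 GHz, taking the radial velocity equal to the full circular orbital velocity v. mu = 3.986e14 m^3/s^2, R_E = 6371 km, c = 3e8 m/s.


r = 7.5762e+06 m
v = sqrt(mu/r) = 7253.4218 m/s (worst-case radial velocity)
f = 2.29 GHz = 2.29e+09 Hz
fd = 2*f*v/c = 2*2.29e+09*7253.4218/3.0e+08
fd = 110735.5724 Hz

110735.5724 Hz


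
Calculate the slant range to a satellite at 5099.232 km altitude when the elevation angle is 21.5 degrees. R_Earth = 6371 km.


h = 5099.232 km, el = 21.5 deg
d = -R_E*sin(el) + sqrt((R_E*sin(el))^2 + 2*R_E*h + h^2)
d = -6371.0000*sin(0.3752458) + sqrt((6371.0000*0.3665012)^2 + 2*6371.0000*5099.232 + 5099.232^2)
d = 7484.8328 km

7484.8328 km


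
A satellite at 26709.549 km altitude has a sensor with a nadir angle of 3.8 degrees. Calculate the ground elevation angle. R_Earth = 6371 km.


r = R_E + alt = 33080.5490 km
Law of sines in the satellite / Earth-center / ground-point triangle:
  sin(nadir)/R_E = sin(90 + el)/r  =>  cos(el) = (r/R_E)*sin(nadir)
cos(el) = (33080.5490 / 6371.0000) * sin(3.8 deg) = 0.3441182
el = arccos(0.3441182) = 69.8720 deg
(Earth-central angle = 90 - nadir - el = 16.3280 deg)

69.8720 degrees


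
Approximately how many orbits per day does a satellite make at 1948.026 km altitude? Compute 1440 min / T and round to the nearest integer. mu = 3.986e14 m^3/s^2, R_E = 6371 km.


r = 8.319026e+06 m
T = 2*pi*sqrt(r^3/mu) = 7551.2690 s = 125.8545 min
revs/day = 1440 / 125.8545 = 11.4418
Rounded: 11 revolutions per day

11 revolutions per day


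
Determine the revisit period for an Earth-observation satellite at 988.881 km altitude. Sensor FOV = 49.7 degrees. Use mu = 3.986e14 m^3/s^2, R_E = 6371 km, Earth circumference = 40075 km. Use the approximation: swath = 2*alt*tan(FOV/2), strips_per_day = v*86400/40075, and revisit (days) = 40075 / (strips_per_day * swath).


swath = 2*988.881*tan(0.4337143) = 915.9496 km
v = sqrt(mu/r) = 7359.2448 m/s = 7.3592 km/s
strips/day = v*86400/40075 = 7.3592*86400/40075 = 15.8662
coverage/day = strips * swath = 15.8662 * 915.9496 = 14532.6576 km
revisit = 40075 / 14532.6576 = 2.7576 days

2.7576 days


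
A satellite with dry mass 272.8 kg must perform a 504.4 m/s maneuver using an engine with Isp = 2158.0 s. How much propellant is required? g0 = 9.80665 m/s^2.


ve = Isp * g0 = 2158.0 * 9.80665 = 21162.750700 m/s
mass ratio = exp(dv/ve) = exp(504.4/21162.750700) = 1.02412064
m_prop = m_dry * (mr - 1) = 272.8 * (1.02412064 - 1)
m_prop = 6.5801 kg

6.5801 kg


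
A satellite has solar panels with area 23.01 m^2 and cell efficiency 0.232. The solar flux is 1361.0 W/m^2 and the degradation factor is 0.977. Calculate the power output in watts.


P = area * eta * S * degradation
P = 23.01 * 0.232 * 1361.0 * 0.977
P = 7098.3481 W

7098.3481 W


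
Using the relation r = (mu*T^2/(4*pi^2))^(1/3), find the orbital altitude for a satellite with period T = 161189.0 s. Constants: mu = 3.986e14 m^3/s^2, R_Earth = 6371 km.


T = 161189.0 s
r = (mu*T^2/(4*pi^2))^(1/3) = (3.986e14 * 161189.0^2 / (4*pi^2))^(1/3)
r = 6.4015153e+07 m = 64015.1528 km
alt = r - R_E = 64015.1528 - 6371 = 57644.1528 km

57644.1528 km


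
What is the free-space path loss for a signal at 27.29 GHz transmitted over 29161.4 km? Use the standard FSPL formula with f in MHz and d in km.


f = 27.29 GHz = 27290.0000 MHz
d = 29161.4 km
FSPL = 32.44 + 20*log10(27290.0000) + 20*log10(29161.4)
FSPL = 32.44 + 88.7201 + 89.2962
FSPL = 210.4562 dB

210.4562 dB


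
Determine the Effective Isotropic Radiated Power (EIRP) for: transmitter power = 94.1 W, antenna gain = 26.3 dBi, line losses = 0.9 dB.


Pt = 94.1 W = 19.7359 dBW
EIRP = Pt_dBW + Gt - losses = 19.7359 + 26.3 - 0.9 = 45.1359 dBW

45.1359 dBW


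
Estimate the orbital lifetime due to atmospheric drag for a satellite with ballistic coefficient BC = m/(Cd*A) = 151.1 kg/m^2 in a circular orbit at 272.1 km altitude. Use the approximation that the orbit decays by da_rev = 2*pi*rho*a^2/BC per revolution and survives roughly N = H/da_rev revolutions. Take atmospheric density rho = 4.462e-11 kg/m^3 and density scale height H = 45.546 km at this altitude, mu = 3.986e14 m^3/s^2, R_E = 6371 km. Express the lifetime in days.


a = R_E + alt = 6643.1000 km = 6.6431e+06 m
da_rev = 2*pi*rho*a^2/BC = 2*pi*4.462e-11*(6.6431e+06)^2/151.1 = 81.881643 m per revolution
N = H/da_rev = 45546.0000 m / 81.881643 m = 556.2419 revolutions
P = 2*pi*sqrt(a^3/mu) = 5388.4940 s
lifetime = N*P = 556.2419 * 5388.4940 = 2.9973061e+06 s = 34.6910 days

34.6910 days


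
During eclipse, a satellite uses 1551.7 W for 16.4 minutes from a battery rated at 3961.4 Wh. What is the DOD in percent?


E_used = P * t / 60 = 1551.7 * 16.4 / 60 = 424.1313 Wh
DOD = E_used / E_total * 100 = 424.1313 / 3961.4 * 100
DOD = 10.7066 %

10.7066 %


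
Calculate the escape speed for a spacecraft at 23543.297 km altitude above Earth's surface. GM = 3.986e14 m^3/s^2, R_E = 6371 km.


r = 6371.0 + 23543.297 = 29914.2970 km = 2.9914297e+07 m
v_esc = sqrt(2*mu/r) = sqrt(2*3.986e14 / 2.9914297e+07)
v_esc = 5162.3119 m/s = 5.1623 km/s

5.1623 km/s


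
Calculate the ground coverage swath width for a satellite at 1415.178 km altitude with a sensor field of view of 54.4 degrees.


FOV = 54.4 deg = 0.9494591 rad
swath = 2 * alt * tan(FOV/2) = 2 * 1415.178 * tan(0.4747296)
swath = 2 * 1415.178 * 0.5139302
swath = 1454.6054 km

1454.6054 km


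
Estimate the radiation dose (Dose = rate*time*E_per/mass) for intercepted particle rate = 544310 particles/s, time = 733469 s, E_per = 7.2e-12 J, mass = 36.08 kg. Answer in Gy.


Total energy deposited = rate * time * E_per
  = 544310 * 733469 * 7.2e-12 = 2.8745 J
Dose = E_total / mass = 2.8745 / 36.08
Dose = 0.07966986 Gy

0.0797 Gy


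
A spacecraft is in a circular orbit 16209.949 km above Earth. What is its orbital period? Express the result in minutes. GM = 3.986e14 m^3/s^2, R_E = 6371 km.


r = 22580.9490 km = 2.2580949e+07 m
T = 2*pi*sqrt(r^3/mu) = 2*pi*sqrt(1.1514009e+22 / 3.986e14)
T = 33769.4903 s = 562.8248 min

562.8248 minutes


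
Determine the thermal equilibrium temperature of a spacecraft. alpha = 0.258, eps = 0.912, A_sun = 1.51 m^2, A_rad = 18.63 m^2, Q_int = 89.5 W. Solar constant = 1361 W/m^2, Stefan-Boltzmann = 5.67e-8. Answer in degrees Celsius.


Numerator = alpha*S*A_sun + Q_int = 0.258*1361*1.51 + 89.5 = 619.7184 W
Denominator = eps*sigma*A_rad = 0.912*5.67e-8*18.63 = 9.6336475e-07 W/K^4
T^4 = 6.432853e+08 K^4
T = 159.2579 K = -113.8921 C

-113.8921 degrees Celsius


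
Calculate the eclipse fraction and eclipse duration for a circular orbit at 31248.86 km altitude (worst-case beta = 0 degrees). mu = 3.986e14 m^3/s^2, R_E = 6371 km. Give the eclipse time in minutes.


r = 37619.8600 km
T = 1210.2797 min
Eclipse fraction = arcsin(R_E/r)/pi = arcsin(6371.0000/37619.8600)/pi
= arcsin(0.169352)/pi = 0.05416749
Eclipse duration = 0.05416749 * 1210.2797 = 65.5578 min

65.5578 minutes


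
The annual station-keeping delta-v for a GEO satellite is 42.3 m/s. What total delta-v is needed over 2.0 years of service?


dV = rate * years = 42.3 * 2.0
dV = 84.6000 m/s

84.6000 m/s


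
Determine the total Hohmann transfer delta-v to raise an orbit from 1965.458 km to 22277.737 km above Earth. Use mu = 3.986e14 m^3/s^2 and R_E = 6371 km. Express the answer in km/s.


r1 = 8336.4580 km = 8.336458e+06 m
r2 = 28648.7370 km = 2.8648737e+07 m
dv1 = sqrt(mu/r1)*(sqrt(2*r2/(r1+r2)) - 1) = 1691.8285 m/s
dv2 = sqrt(mu/r2)*(1 - sqrt(2*r1/(r1+r2))) = 1225.6375 m/s
total dv = |dv1| + |dv2| = 1691.8285 + 1225.6375 = 2917.4660 m/s = 2.9175 km/s

2.9175 km/s


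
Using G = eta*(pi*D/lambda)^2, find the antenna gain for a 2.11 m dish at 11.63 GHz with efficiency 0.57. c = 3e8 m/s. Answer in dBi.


lambda = c/f = 3e8 / 1.163e+10 = 0.02579536 m
G = eta*(pi*D/lambda)^2 = 0.57*(pi*2.11/0.02579536)^2
G = 37640.5908 (linear)
G = 10*log10(37640.5908) = 45.7566 dBi

45.7566 dBi


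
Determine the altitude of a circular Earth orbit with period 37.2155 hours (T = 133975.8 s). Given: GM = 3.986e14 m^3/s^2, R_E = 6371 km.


T = 133975.8 s
r = (mu*T^2/(4*pi^2))^(1/3) = (3.986e14 * 133975.8^2 / (4*pi^2))^(1/3)
r = 5.6590486e+07 m = 56590.4862 km
alt = r - R_E = 56590.4862 - 6371 = 50219.4862 km

50219.4862 km


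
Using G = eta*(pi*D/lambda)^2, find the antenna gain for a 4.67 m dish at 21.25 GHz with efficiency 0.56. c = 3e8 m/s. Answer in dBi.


lambda = c/f = 3e8 / 2.125e+10 = 0.01411765 m
G = eta*(pi*D/lambda)^2 = 0.56*(pi*4.67/0.01411765)^2
G = 604779.2650 (linear)
G = 10*log10(604779.2650) = 57.8160 dBi

57.8160 dBi


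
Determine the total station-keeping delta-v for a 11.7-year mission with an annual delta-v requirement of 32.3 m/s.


dV = rate * years = 32.3 * 11.7
dV = 377.9100 m/s

377.9100 m/s


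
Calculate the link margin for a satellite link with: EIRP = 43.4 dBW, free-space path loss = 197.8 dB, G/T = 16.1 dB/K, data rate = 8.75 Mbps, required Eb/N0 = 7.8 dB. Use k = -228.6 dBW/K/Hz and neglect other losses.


C/N0 = EIRP - FSPL + G/T - k = 43.4 - 197.8 + 16.1 - (-228.6)
C/N0 = 90.3000 dB-Hz
R_b = 8.75 Mbps = 8.75e+06 bps -> 10*log10(R_b) = 69.4201 dB-Hz
Eb/N0 = C/N0 - 10*log10(R_b) = 90.3000 - 69.4201 = 20.8799 dB
Margin = Eb/N0 - Eb/N0_req = 20.8799 - 7.8 = 13.0799 dB (link closes)

13.0799 dB


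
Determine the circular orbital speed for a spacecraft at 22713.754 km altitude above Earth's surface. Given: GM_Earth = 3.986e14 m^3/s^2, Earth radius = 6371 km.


r = R_E + alt = 6371.0 + 22713.754 = 29084.7540 km = 2.9084754e+07 m
v = sqrt(mu/r) = sqrt(3.986e14 / 2.9084754e+07) = 3701.9960 m/s = 3.7020 km/s

3.7020 km/s


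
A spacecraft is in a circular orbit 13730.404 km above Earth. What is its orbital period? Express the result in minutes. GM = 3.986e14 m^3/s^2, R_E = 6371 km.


r = 20101.4040 km = 2.0101404e+07 m
T = 2*pi*sqrt(r^3/mu) = 2*pi*sqrt(8.1223028e+21 / 3.986e14)
T = 28362.9115 s = 472.7152 min

472.7152 minutes


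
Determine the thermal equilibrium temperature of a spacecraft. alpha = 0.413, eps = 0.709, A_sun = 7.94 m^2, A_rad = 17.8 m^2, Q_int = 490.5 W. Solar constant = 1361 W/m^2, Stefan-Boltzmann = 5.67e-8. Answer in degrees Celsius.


Numerator = alpha*S*A_sun + Q_int = 0.413*1361*7.94 + 490.5 = 4953.5184 W
Denominator = eps*sigma*A_rad = 0.709*5.67e-8*17.8 = 7.1556534e-07 W/K^4
T^4 = 6.9225243e+09 K^4
T = 288.4471 K = 15.2971 C

15.2971 degrees Celsius


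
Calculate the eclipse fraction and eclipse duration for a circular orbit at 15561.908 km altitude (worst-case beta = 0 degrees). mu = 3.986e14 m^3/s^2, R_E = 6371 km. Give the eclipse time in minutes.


r = 21932.9080 km
T = 538.7711 min
Eclipse fraction = arcsin(R_E/r)/pi = arcsin(6371.0000/21932.9080)/pi
= arcsin(0.2904768)/pi = 0.09381389
Eclipse duration = 0.09381389 * 538.7711 = 50.5442 min

50.5442 minutes


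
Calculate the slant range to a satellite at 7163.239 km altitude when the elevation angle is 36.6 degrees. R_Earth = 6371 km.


h = 7163.239 km, el = 36.6 deg
d = -R_E*sin(el) + sqrt((R_E*sin(el))^2 + 2*R_E*h + h^2)
d = -6371.0000*sin(0.6387905) + sqrt((6371.0000*0.5962249)^2 + 2*6371.0000*7163.239 + 7163.239^2)
d = 8732.0122 km

8732.0122 km


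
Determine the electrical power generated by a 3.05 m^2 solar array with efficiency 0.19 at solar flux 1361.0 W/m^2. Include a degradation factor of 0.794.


P = area * eta * S * degradation
P = 3.05 * 0.19 * 1361.0 * 0.794
P = 626.2274 W

626.2274 W


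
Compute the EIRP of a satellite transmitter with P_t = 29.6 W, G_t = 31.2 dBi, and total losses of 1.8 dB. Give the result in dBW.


Pt = 29.6 W = 14.7129 dBW
EIRP = Pt_dBW + Gt - losses = 14.7129 + 31.2 - 1.8 = 44.1129 dBW

44.1129 dBW


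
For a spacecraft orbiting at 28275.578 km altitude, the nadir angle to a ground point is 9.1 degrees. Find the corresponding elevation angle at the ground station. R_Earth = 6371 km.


r = R_E + alt = 34646.5780 km
Law of sines in the satellite / Earth-center / ground-point triangle:
  sin(nadir)/R_E = sin(90 + el)/r  =>  cos(el) = (r/R_E)*sin(nadir)
cos(el) = (34646.5780 / 6371.0000) * sin(9.1 deg) = 0.8600904
el = arccos(0.8600904) = 30.6733 deg
(Earth-central angle = 90 - nadir - el = 50.2267 deg)

30.6733 degrees


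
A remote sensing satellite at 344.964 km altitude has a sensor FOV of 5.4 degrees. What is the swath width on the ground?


FOV = 5.4 deg = 0.09424778 rad
swath = 2 * alt * tan(FOV/2) = 2 * 344.964 * tan(0.04712389)
swath = 2 * 344.964 * 0.0471588
swath = 32.5362 km

32.5362 km


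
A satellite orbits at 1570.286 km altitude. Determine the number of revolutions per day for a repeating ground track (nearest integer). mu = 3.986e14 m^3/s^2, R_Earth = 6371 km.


r = 7.941286e+06 m
T = 2*pi*sqrt(r^3/mu) = 7042.8344 s = 117.3806 min
revs/day = 1440 / 117.3806 = 12.2678
Rounded: 12 revolutions per day

12 revolutions per day


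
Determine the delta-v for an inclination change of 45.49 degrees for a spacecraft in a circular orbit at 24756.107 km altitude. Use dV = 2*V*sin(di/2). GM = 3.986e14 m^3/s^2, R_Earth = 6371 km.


r = 31127.1070 km = 3.1127107e+07 m
V = sqrt(mu/r) = 3578.4856 m/s
di = 45.49 deg = 0.7939503 rad
dV = 2*V*sin(di/2) = 2*3578.4856*sin(0.3969751)
dV = 2767.1032 m/s = 2.7671 km/s

2.7671 km/s


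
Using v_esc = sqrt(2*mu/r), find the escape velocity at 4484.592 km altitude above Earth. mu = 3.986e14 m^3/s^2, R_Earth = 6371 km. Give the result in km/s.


r = 6371.0 + 4484.592 = 10855.5920 km = 1.0855592e+07 m
v_esc = sqrt(2*mu/r) = sqrt(2*3.986e14 / 1.0855592e+07)
v_esc = 8569.5277 m/s = 8.5695 km/s

8.5695 km/s


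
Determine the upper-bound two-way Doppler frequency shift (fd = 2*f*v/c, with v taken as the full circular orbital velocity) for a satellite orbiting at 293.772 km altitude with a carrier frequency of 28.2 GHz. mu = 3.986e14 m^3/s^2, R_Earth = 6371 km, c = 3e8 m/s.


r = 6.664772e+06 m
v = sqrt(mu/r) = 7733.4984 m/s (worst-case radial velocity)
f = 28.2 GHz = 2.82e+10 Hz
fd = 2*f*v/c = 2*2.82e+10*7733.4984/3.0e+08
fd = 1.4538977e+06 Hz

1.4539e+06 Hz


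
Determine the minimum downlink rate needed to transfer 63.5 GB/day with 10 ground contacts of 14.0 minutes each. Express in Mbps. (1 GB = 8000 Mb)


total contact time = 10 * 14.0 * 60 = 8400.0000 s
data = 63.5 GB = 508000.0000 Mb
rate = 508000.0000 / 8400.0000 = 60.4762 Mbps

60.4762 Mbps


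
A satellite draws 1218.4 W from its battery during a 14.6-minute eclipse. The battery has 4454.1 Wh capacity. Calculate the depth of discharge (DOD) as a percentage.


E_used = P * t / 60 = 1218.4 * 14.6 / 60 = 296.4773 Wh
DOD = E_used / E_total * 100 = 296.4773 / 4454.1 * 100
DOD = 6.6563 %

6.6563 %


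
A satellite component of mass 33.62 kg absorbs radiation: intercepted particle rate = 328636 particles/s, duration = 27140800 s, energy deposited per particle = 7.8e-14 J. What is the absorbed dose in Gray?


Total energy deposited = rate * time * E_per
  = 328636 * 27140800 * 7.8e-14 = 0.6957166 J
Dose = E_total / mass = 0.6957166 / 33.62
Dose = 0.02069353 Gy

0.0207 Gy


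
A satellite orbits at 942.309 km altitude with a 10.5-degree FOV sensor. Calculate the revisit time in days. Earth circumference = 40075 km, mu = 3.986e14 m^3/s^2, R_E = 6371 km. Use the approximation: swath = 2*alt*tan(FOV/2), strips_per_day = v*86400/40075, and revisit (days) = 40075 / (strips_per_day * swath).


swath = 2*942.309*tan(0.09162979) = 173.1721 km
v = sqrt(mu/r) = 7382.6399 m/s = 7.3826 km/s
strips/day = v*86400/40075 = 7.3826*86400/40075 = 15.9167
coverage/day = strips * swath = 15.9167 * 173.1721 = 2756.3206 km
revisit = 40075 / 2756.3206 = 14.5393 days

14.5393 days


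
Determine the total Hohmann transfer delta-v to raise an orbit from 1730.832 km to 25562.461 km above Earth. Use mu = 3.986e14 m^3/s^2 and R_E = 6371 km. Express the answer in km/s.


r1 = 8101.8320 km = 8.101832e+06 m
r2 = 31933.4610 km = 3.1933461e+07 m
dv1 = sqrt(mu/r1)*(sqrt(2*r2/(r1+r2)) - 1) = 1844.9978 m/s
dv2 = sqrt(mu/r2)*(1 - sqrt(2*r1/(r1+r2))) = 1285.3556 m/s
total dv = |dv1| + |dv2| = 1844.9978 + 1285.3556 = 3130.3535 m/s = 3.1304 km/s

3.1304 km/s


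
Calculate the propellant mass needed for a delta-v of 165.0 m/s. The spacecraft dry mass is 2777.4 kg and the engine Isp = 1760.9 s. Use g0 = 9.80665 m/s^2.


ve = Isp * g0 = 1760.9 * 9.80665 = 17268.529985 m/s
mass ratio = exp(dv/ve) = exp(165.0/17268.529985) = 1.00960075
m_prop = m_dry * (mr - 1) = 2777.4 * (1.00960075 - 1)
m_prop = 26.6651 kg

26.6651 kg


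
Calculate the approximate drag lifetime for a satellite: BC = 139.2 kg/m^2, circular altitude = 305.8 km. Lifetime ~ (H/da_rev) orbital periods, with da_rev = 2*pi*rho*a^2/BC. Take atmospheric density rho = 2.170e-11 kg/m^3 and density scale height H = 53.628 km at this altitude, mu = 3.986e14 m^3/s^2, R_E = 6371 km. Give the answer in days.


a = R_E + alt = 6676.8000 km = 6.6768e+06 m
da_rev = 2*pi*rho*a^2/BC = 2*pi*2.170e-11*(6.6768e+06)^2/139.2 = 43.665366 m per revolution
N = H/da_rev = 53628.0000 m / 43.665366 m = 1228.1587 revolutions
P = 2*pi*sqrt(a^3/mu) = 5429.5492 s
lifetime = N*P = 1228.1587 * 5429.5492 = 6.6683482e+06 s = 77.1800 days

77.1800 days


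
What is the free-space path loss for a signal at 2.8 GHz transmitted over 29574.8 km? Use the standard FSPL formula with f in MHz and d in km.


f = 2.8 GHz = 2800.0000 MHz
d = 29574.8 km
FSPL = 32.44 + 20*log10(2800.0000) + 20*log10(29574.8)
FSPL = 32.44 + 68.9432 + 89.4184
FSPL = 190.8016 dB

190.8016 dB


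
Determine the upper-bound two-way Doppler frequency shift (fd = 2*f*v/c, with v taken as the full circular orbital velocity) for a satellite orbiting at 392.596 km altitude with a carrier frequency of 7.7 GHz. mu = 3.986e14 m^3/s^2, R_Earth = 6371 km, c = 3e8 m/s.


r = 6.763596e+06 m
v = sqrt(mu/r) = 7676.7928 m/s (worst-case radial velocity)
f = 7.7 GHz = 7.7e+09 Hz
fd = 2*f*v/c = 2*7.7e+09*7676.7928/3.0e+08
fd = 394075.3627 Hz

394075.3627 Hz


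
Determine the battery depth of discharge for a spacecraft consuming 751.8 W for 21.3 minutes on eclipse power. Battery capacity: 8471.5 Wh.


E_used = P * t / 60 = 751.8 * 21.3 / 60 = 266.8890 Wh
DOD = E_used / E_total * 100 = 266.8890 / 8471.5 * 100
DOD = 3.1504 %

3.1504 %


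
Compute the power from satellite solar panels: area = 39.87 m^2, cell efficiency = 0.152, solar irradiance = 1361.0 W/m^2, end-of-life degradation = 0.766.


P = area * eta * S * degradation
P = 39.87 * 0.152 * 1361.0 * 0.766
P = 6317.9578 W

6317.9578 W


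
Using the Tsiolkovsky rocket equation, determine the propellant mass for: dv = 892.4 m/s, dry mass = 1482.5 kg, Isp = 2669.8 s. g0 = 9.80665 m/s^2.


ve = Isp * g0 = 2669.8 * 9.80665 = 26181.794170 m/s
mass ratio = exp(dv/ve) = exp(892.4/26181.794170) = 1.03467230
m_prop = m_dry * (mr - 1) = 1482.5 * (1.03467230 - 1)
m_prop = 51.4017 kg

51.4017 kg


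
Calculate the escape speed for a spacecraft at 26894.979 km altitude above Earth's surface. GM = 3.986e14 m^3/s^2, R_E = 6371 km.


r = 6371.0 + 26894.979 = 33265.9790 km = 3.3265979e+07 m
v_esc = sqrt(2*mu/r) = sqrt(2*3.986e14 / 3.3265979e+07)
v_esc = 4895.3471 m/s = 4.8953 km/s

4.8953 km/s


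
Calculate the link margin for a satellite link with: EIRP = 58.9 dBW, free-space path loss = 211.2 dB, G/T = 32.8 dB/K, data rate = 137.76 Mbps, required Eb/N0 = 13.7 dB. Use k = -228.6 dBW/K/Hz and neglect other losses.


C/N0 = EIRP - FSPL + G/T - k = 58.9 - 211.2 + 32.8 - (-228.6)
C/N0 = 109.1000 dB-Hz
R_b = 137.76 Mbps = 1.3776e+08 bps -> 10*log10(R_b) = 81.3912 dB-Hz
Eb/N0 = C/N0 - 10*log10(R_b) = 109.1000 - 81.3912 = 27.7088 dB
Margin = Eb/N0 - Eb/N0_req = 27.7088 - 13.7 = 14.0088 dB (link closes)

14.0088 dB


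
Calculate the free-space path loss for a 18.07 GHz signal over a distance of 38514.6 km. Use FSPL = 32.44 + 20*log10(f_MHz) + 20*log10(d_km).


f = 18.07 GHz = 18070.0000 MHz
d = 38514.6 km
FSPL = 32.44 + 20*log10(18070.0000) + 20*log10(38514.6)
FSPL = 32.44 + 85.1392 + 91.7125
FSPL = 209.2917 dB

209.2917 dB


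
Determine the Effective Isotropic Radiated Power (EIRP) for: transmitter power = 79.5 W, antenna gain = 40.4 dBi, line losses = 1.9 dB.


Pt = 79.5 W = 19.0037 dBW
EIRP = Pt_dBW + Gt - losses = 19.0037 + 40.4 - 1.9 = 57.5037 dBW

57.5037 dBW


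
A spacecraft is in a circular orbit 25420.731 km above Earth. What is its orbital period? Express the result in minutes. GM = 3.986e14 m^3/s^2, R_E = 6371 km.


r = 31791.7310 km = 3.1791731e+07 m
T = 2*pi*sqrt(r^3/mu) = 2*pi*sqrt(3.2132353e+22 / 3.986e14)
T = 56413.4271 s = 940.2238 min

940.2238 minutes


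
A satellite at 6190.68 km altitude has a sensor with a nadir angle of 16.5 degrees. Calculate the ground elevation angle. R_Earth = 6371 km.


r = R_E + alt = 12561.6800 km
Law of sines in the satellite / Earth-center / ground-point triangle:
  sin(nadir)/R_E = sin(90 + el)/r  =>  cos(el) = (r/R_E)*sin(nadir)
cos(el) = (12561.6800 / 6371.0000) * sin(16.5 deg) = 0.5599921
el = arccos(0.5599921) = 55.9447 deg
(Earth-central angle = 90 - nadir - el = 17.5553 deg)

55.9447 degrees


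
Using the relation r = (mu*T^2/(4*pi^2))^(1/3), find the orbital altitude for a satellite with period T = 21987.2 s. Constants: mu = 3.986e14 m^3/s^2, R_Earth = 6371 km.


T = 21987.2 s
r = (mu*T^2/(4*pi^2))^(1/3) = (3.986e14 * 21987.2^2 / (4*pi^2))^(1/3)
r = 1.6963123e+07 m = 16963.1227 km
alt = r - R_E = 16963.1227 - 6371 = 10592.1227 km

10592.1227 km


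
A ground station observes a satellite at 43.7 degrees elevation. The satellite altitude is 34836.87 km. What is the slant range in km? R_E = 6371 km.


h = 34836.87 km, el = 43.7 deg
d = -R_E*sin(el) + sqrt((R_E*sin(el))^2 + 2*R_E*h + h^2)
d = -6371.0000*sin(0.7627089) + sqrt((6371.0000*0.6908824)^2 + 2*6371.0000*34836.87 + 34836.87^2)
d = 36548.0291 km

36548.0291 km


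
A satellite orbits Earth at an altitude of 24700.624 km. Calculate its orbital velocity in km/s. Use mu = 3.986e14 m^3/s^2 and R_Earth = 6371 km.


r = R_E + alt = 6371.0 + 24700.624 = 31071.6240 km = 3.1071624e+07 m
v = sqrt(mu/r) = sqrt(3.986e14 / 3.1071624e+07) = 3581.6791 m/s = 3.5817 km/s

3.5817 km/s


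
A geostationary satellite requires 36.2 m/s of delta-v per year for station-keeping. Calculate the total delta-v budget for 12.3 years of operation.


dV = rate * years = 36.2 * 12.3
dV = 445.2600 m/s

445.2600 m/s


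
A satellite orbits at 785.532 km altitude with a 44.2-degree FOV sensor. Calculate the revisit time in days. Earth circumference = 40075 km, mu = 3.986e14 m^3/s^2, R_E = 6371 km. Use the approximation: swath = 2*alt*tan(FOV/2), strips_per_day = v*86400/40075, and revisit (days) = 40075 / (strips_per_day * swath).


swath = 2*785.532*tan(0.3857178) = 637.9429 km
v = sqrt(mu/r) = 7463.0670 m/s = 7.4631 km/s
strips/day = v*86400/40075 = 7.4631*86400/40075 = 16.0901
coverage/day = strips * swath = 16.0901 * 637.9429 = 10264.5374 km
revisit = 40075 / 10264.5374 = 3.9042 days

3.9042 days


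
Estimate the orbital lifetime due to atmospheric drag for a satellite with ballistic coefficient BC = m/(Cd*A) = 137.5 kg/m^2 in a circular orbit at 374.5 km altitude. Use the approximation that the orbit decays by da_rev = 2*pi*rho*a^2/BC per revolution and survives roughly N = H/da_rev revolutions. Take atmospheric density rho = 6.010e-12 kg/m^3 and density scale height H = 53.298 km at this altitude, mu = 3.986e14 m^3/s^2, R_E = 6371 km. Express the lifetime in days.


a = R_E + alt = 6745.5000 km = 6.7455e+06 m
da_rev = 2*pi*rho*a^2/BC = 2*pi*6.010e-12*(6.7455e+06)^2/137.5 = 12.496257 m per revolution
N = H/da_rev = 53298.0000 m / 12.496257 m = 4265.1173 revolutions
P = 2*pi*sqrt(a^3/mu) = 5513.5643 s
lifetime = N*P = 4265.1173 * 5513.5643 = 2.3515998e+07 s = 272.1759 days

272.1759 days


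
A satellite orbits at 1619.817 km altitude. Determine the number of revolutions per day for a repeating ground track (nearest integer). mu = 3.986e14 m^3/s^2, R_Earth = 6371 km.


r = 7.990817e+06 m
T = 2*pi*sqrt(r^3/mu) = 7108.8279 s = 118.4805 min
revs/day = 1440 / 118.4805 = 12.1539
Rounded: 12 revolutions per day

12 revolutions per day


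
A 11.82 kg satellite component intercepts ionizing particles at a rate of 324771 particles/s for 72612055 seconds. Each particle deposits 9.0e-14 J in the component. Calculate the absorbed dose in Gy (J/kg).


Total energy deposited = rate * time * E_per
  = 324771 * 72612055 * 9.0e-14 = 2.1224 J
Dose = E_total / mass = 2.1224 / 11.82
Dose = 0.1795606 Gy

0.1796 Gy


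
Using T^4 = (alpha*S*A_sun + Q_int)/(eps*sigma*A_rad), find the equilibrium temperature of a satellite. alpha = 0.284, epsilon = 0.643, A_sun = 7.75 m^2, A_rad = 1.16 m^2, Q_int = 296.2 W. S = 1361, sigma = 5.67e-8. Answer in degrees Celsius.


Numerator = alpha*S*A_sun + Q_int = 0.284*1361*7.75 + 296.2 = 3291.7610 W
Denominator = eps*sigma*A_rad = 0.643*5.67e-8*1.16 = 4.2291396e-08 W/K^4
T^4 = 7.7835241e+10 K^4
T = 528.1947 K = 255.0447 C

255.0447 degrees Celsius


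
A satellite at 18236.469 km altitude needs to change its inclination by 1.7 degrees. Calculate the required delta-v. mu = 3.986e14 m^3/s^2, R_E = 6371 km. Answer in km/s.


r = 24607.4690 km = 2.4607469e+07 m
V = sqrt(mu/r) = 4024.7154 m/s
di = 1.7 deg = 0.0296706 rad
dV = 2*V*sin(di/2) = 2*4024.7154*sin(0.0148353)
dV = 119.4113 m/s = 0.1194113 km/s

0.1194 km/s


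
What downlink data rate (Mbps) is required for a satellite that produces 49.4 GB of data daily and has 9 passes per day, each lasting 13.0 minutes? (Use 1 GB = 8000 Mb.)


total contact time = 9 * 13.0 * 60 = 7020.0000 s
data = 49.4 GB = 395200.0000 Mb
rate = 395200.0000 / 7020.0000 = 56.2963 Mbps

56.2963 Mbps


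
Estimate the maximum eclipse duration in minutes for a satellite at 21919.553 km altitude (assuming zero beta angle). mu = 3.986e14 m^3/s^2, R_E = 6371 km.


r = 28290.5530 km
T = 789.2637 min
Eclipse fraction = arcsin(R_E/r)/pi = arcsin(6371.0000/28290.5530)/pi
= arcsin(0.2251988)/pi = 0.07230318
Eclipse duration = 0.07230318 * 789.2637 = 57.0663 min

57.0663 minutes


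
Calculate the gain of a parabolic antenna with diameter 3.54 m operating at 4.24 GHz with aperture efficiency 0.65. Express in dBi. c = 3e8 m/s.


lambda = c/f = 3e8 / 4.24e+09 = 0.07075472 m
G = eta*(pi*D/lambda)^2 = 0.65*(pi*3.54/0.07075472)^2
G = 16058.6425 (linear)
G = 10*log10(16058.6425) = 42.0571 dBi

42.0571 dBi


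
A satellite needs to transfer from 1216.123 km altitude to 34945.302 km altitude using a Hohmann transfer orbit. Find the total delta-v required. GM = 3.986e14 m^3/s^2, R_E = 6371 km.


r1 = 7587.1230 km = 7.587123e+06 m
r2 = 41316.3020 km = 4.1316302e+07 m
dv1 = sqrt(mu/r1)*(sqrt(2*r2/(r1+r2)) - 1) = 2173.6510 m/s
dv2 = sqrt(mu/r2)*(1 - sqrt(2*r1/(r1+r2))) = 1375.8641 m/s
total dv = |dv1| + |dv2| = 2173.6510 + 1375.8641 = 3549.5150 m/s = 3.5495 km/s

3.5495 km/s


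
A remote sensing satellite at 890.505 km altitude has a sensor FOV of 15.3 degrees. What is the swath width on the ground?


FOV = 15.3 deg = 0.2670354 rad
swath = 2 * alt * tan(FOV/2) = 2 * 890.505 * tan(0.1335177)
swath = 2 * 890.505 * 0.1343168
swath = 239.2195 km

239.2195 km


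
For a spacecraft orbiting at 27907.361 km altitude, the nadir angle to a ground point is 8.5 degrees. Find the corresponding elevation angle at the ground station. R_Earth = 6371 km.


r = R_E + alt = 34278.3610 km
Law of sines in the satellite / Earth-center / ground-point triangle:
  sin(nadir)/R_E = sin(90 + el)/r  =>  cos(el) = (r/R_E)*sin(nadir)
cos(el) = (34278.3610 / 6371.0000) * sin(8.5 deg) = 0.7952699
el = arccos(0.7952699) = 37.3192 deg
(Earth-central angle = 90 - nadir - el = 44.1808 deg)

37.3192 degrees


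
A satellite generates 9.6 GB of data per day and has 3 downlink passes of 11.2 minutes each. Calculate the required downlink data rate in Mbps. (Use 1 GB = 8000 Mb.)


total contact time = 3 * 11.2 * 60 = 2016.0000 s
data = 9.6 GB = 76800.0000 Mb
rate = 76800.0000 / 2016.0000 = 38.0952 Mbps

38.0952 Mbps


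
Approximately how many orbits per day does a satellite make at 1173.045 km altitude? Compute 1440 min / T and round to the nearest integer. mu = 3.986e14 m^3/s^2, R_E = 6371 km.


r = 7.544045e+06 m
T = 2*pi*sqrt(r^3/mu) = 6521.0514 s = 108.6842 min
revs/day = 1440 / 108.6842 = 13.2494
Rounded: 13 revolutions per day

13 revolutions per day


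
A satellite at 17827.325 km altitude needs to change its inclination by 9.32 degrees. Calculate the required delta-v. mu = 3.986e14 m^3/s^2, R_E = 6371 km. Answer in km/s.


r = 24198.3250 km = 2.4198325e+07 m
V = sqrt(mu/r) = 4058.5976 m/s
di = 9.32 deg = 0.1626647 rad
dV = 2*V*sin(di/2) = 2*4058.5976*sin(0.08133234)
dV = 659.4629 m/s = 0.6594629 km/s

0.6595 km/s


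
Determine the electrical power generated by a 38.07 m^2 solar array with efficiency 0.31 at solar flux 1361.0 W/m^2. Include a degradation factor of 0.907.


P = area * eta * S * degradation
P = 38.07 * 0.31 * 1361.0 * 0.907
P = 14568.3371 W

14568.3371 W


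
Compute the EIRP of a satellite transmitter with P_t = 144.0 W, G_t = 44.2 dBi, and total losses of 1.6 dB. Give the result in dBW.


Pt = 144.0 W = 21.5836 dBW
EIRP = Pt_dBW + Gt - losses = 21.5836 + 44.2 - 1.6 = 64.1836 dBW

64.1836 dBW


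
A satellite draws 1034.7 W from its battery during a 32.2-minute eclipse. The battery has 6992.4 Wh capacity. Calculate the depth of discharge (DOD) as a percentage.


E_used = P * t / 60 = 1034.7 * 32.2 / 60 = 555.2890 Wh
DOD = E_used / E_total * 100 = 555.2890 / 6992.4 * 100
DOD = 7.9413 %

7.9413 %


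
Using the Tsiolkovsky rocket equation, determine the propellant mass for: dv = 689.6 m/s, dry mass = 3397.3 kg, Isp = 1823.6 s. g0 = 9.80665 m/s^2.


ve = Isp * g0 = 1823.6 * 9.80665 = 17883.406940 m/s
mass ratio = exp(dv/ve) = exp(689.6/17883.406940) = 1.03931401
m_prop = m_dry * (mr - 1) = 3397.3 * (1.03931401 - 1)
m_prop = 133.5615 kg

133.5615 kg


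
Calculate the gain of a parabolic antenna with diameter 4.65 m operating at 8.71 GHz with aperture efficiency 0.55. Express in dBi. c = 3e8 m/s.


lambda = c/f = 3e8 / 8.71e+09 = 0.03444317 m
G = eta*(pi*D/lambda)^2 = 0.55*(pi*4.65/0.03444317)^2
G = 98937.7754 (linear)
G = 10*log10(98937.7754) = 49.9536 dBi

49.9536 dBi


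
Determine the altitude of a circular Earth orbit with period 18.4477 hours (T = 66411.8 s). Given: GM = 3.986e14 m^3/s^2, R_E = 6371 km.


T = 66411.8 s
r = (mu*T^2/(4*pi^2))^(1/3) = (3.986e14 * 66411.8^2 / (4*pi^2))^(1/3)
r = 3.5445085e+07 m = 35445.0848 km
alt = r - R_E = 35445.0848 - 6371 = 29074.0848 km

29074.0848 km


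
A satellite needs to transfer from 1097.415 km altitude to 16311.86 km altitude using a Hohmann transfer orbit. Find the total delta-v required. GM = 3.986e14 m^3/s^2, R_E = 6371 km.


r1 = 7468.4150 km = 7.468415e+06 m
r2 = 22682.8600 km = 2.268286e+07 m
dv1 = sqrt(mu/r1)*(sqrt(2*r2/(r1+r2)) - 1) = 1655.6106 m/s
dv2 = sqrt(mu/r2)*(1 - sqrt(2*r1/(r1+r2))) = 1241.4818 m/s
total dv = |dv1| + |dv2| = 1655.6106 + 1241.4818 = 2897.0924 m/s = 2.8971 km/s

2.8971 km/s


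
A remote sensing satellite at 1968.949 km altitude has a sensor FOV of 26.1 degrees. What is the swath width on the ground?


FOV = 26.1 deg = 0.4555309 rad
swath = 2 * alt * tan(FOV/2) = 2 * 1968.949 * tan(0.2277655)
swath = 2 * 1968.949 * 0.2317876
swath = 912.7557 km

912.7557 km


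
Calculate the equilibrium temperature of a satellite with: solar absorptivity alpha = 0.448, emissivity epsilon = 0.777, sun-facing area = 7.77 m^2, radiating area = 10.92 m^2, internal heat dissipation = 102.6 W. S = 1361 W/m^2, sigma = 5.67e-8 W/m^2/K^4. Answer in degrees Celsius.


Numerator = alpha*S*A_sun + Q_int = 0.448*1361*7.77 + 102.6 = 4840.1866 W
Denominator = eps*sigma*A_rad = 0.777*5.67e-8*10.92 = 4.8109043e-07 W/K^4
T^4 = 1.0060866e+10 K^4
T = 316.7079 K = 43.5579 C

43.5579 degrees Celsius


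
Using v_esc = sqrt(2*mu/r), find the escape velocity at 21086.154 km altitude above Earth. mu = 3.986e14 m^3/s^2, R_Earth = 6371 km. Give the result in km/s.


r = 6371.0 + 21086.154 = 27457.1540 km = 2.7457154e+07 m
v_esc = sqrt(2*mu/r) = sqrt(2*3.986e14 / 2.7457154e+07)
v_esc = 5388.3511 m/s = 5.3884 km/s

5.3884 km/s


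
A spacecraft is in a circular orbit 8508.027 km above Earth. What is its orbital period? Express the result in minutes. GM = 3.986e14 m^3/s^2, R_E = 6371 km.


r = 14879.0270 km = 1.4879027e+07 m
T = 2*pi*sqrt(r^3/mu) = 2*pi*sqrt(3.294e+21 / 3.986e14)
T = 18062.2987 s = 301.0383 min

301.0383 minutes


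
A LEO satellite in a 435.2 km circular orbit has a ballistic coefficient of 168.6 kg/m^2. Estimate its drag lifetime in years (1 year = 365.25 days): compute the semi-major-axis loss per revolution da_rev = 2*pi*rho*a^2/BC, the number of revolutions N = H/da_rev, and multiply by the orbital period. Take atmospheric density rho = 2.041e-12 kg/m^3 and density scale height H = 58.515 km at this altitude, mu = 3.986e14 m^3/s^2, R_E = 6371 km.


a = R_E + alt = 6806.2000 km = 6.8062e+06 m
da_rev = 2*pi*rho*a^2/BC = 2*pi*2.041e-12*(6.8062e+06)^2/168.6 = 3.523504 m per revolution
N = H/da_rev = 58515.0000 m / 3.523504 m = 16607.0500 revolutions
P = 2*pi*sqrt(a^3/mu) = 5588.1529 s
lifetime = N*P = 16607.0500 * 5588.1529 = 9.2802735e+07 s = 1074.1057 days
years = 1074.1057 / 365.25 = 2.9407 years

2.9407 years


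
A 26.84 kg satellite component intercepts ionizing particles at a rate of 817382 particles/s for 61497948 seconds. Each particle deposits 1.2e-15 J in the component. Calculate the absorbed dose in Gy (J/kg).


Total energy deposited = rate * time * E_per
  = 817382 * 61497948 * 1.2e-15 = 0.06032078 J
Dose = E_total / mass = 0.06032078 / 26.84
Dose = 0.002247421 Gy

0.0022 Gy


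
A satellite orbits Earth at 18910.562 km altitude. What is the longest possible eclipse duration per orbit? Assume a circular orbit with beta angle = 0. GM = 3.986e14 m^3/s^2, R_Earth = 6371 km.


r = 25281.5620 km
T = 666.7543 min
Eclipse fraction = arcsin(R_E/r)/pi = arcsin(6371.0000/25281.5620)/pi
= arcsin(0.2520018)/pi = 0.0810889
Eclipse duration = 0.0810889 * 666.7543 = 54.0664 min

54.0664 minutes


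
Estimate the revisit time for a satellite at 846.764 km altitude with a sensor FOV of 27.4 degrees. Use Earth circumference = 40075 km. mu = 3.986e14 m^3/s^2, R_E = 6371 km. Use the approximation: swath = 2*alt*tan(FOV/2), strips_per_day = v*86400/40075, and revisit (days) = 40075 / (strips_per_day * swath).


swath = 2*846.764*tan(0.2391101) = 412.8376 km
v = sqrt(mu/r) = 7431.3430 m/s = 7.4313 km/s
strips/day = v*86400/40075 = 7.4313*86400/40075 = 16.0217
coverage/day = strips * swath = 16.0217 * 412.8376 = 6614.3442 km
revisit = 40075 / 6614.3442 = 6.0588 days

6.0588 days


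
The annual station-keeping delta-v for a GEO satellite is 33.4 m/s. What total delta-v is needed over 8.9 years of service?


dV = rate * years = 33.4 * 8.9
dV = 297.2600 m/s

297.2600 m/s


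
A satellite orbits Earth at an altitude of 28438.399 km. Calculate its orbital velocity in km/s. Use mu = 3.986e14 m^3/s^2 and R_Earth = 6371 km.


r = R_E + alt = 6371.0 + 28438.399 = 34809.3990 km = 3.4809399e+07 m
v = sqrt(mu/r) = sqrt(3.986e14 / 3.4809399e+07) = 3383.9223 m/s = 3.3839 km/s

3.3839 km/s


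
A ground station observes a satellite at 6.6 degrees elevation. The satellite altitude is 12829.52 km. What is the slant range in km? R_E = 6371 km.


h = 12829.52 km, el = 6.6 deg
d = -R_E*sin(el) + sqrt((R_E*sin(el))^2 + 2*R_E*h + h^2)
d = -6371.0000*sin(0.1151917) + sqrt((6371.0000*0.1149372)^2 + 2*6371.0000*12829.52 + 12829.52^2)
d = 17395.2432 km

17395.2432 km


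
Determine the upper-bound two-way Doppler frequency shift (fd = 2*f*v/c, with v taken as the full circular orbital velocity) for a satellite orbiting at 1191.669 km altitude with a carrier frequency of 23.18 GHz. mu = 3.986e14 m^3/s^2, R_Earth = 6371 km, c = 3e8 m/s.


r = 7.562669e+06 m
v = sqrt(mu/r) = 7259.9077 m/s (worst-case radial velocity)
f = 23.18 GHz = 2.318e+10 Hz
fd = 2*f*v/c = 2*2.318e+10*7259.9077/3.0e+08
fd = 1.1218977e+06 Hz

1.1219e+06 Hz


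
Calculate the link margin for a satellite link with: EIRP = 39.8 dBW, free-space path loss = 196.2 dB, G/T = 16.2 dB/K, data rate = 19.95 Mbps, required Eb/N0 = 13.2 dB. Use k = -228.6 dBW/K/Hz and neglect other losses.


C/N0 = EIRP - FSPL + G/T - k = 39.8 - 196.2 + 16.2 - (-228.6)
C/N0 = 88.4000 dB-Hz
R_b = 19.95 Mbps = 1.995e+07 bps -> 10*log10(R_b) = 72.9994 dB-Hz
Eb/N0 = C/N0 - 10*log10(R_b) = 88.4000 - 72.9994 = 15.4006 dB
Margin = Eb/N0 - Eb/N0_req = 15.4006 - 13.2 = 2.2006 dB (link closes)

2.2006 dB


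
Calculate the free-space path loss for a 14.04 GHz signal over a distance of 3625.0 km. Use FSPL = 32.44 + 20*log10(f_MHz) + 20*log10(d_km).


f = 14.04 GHz = 14040.0000 MHz
d = 3625.0 km
FSPL = 32.44 + 20*log10(14040.0000) + 20*log10(3625.0)
FSPL = 32.44 + 82.9473 + 71.1862
FSPL = 186.5735 dB

186.5735 dB


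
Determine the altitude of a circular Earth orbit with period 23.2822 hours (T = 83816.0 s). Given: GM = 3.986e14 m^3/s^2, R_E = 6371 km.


T = 83816.0 s
r = (mu*T^2/(4*pi^2))^(1/3) = (3.986e14 * 83816.0^2 / (4*pi^2))^(1/3)
r = 4.1394611e+07 m = 41394.6111 km
alt = r - R_E = 41394.6111 - 6371 = 35023.6111 km

35023.6111 km


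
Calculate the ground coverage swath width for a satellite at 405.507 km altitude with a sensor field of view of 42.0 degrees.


FOV = 42.0 deg = 0.7330383 rad
swath = 2 * alt * tan(FOV/2) = 2 * 405.507 * tan(0.3665191)
swath = 2 * 405.507 * 0.383864
swath = 311.3191 km

311.3191 km


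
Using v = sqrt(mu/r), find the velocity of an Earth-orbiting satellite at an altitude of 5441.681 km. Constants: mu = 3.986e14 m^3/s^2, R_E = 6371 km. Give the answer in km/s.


r = R_E + alt = 6371.0 + 5441.681 = 11812.6810 km = 1.1812681e+07 m
v = sqrt(mu/r) = sqrt(3.986e14 / 1.1812681e+07) = 5808.9068 m/s = 5.8089 km/s

5.8089 km/s


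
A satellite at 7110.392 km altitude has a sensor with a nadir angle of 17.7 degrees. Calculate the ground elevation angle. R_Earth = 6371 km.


r = R_E + alt = 13481.3920 km
Law of sines in the satellite / Earth-center / ground-point triangle:
  sin(nadir)/R_E = sin(90 + el)/r  =>  cos(el) = (r/R_E)*sin(nadir)
cos(el) = (13481.3920 / 6371.0000) * sin(17.7 deg) = 0.6433509
el = arccos(0.6433509) = 49.9579 deg
(Earth-central angle = 90 - nadir - el = 22.3421 deg)

49.9579 degrees
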